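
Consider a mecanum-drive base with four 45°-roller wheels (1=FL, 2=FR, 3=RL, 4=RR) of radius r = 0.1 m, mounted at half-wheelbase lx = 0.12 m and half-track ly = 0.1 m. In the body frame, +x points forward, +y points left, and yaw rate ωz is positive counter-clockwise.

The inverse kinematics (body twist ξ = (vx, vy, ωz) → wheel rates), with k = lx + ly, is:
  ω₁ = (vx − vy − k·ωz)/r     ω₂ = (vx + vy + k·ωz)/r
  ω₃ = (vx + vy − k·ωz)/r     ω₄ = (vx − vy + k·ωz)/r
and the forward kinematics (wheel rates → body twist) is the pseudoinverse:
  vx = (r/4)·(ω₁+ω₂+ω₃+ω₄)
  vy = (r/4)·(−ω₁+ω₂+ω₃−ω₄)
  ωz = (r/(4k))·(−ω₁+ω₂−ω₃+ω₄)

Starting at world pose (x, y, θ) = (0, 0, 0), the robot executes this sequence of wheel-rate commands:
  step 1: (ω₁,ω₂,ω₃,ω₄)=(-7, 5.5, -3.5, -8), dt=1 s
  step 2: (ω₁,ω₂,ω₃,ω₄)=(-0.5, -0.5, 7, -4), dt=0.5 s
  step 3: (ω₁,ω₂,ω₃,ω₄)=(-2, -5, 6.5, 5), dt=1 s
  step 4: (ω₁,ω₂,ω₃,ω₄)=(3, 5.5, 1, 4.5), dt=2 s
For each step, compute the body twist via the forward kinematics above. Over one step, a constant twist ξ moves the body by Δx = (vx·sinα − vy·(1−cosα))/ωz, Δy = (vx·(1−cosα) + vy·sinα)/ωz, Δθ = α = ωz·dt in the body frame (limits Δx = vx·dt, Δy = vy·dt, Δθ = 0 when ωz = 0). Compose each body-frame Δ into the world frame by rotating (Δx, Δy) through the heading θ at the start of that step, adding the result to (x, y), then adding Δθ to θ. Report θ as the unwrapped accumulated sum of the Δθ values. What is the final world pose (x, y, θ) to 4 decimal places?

(0.1960, 0.5654, 1.1364)

step 1: ξ=(vx,vy,ωz)=(-0.3250, 0.4250, 0.9091), dt=1.0 → body Δ=(-0.4623, 0.2310, 0.9091) → world pose (-0.4623, 0.2310, 0.9091)
step 2: ξ=(vx,vy,ωz)=(0.0500, 0.2750, -1.2500), dt=0.5 → body Δ=(0.0650, 0.1212, -0.6250) → world pose (-0.5179, 0.3567, 0.2841)
step 3: ξ=(vx,vy,ωz)=(0.1125, -0.0375, -0.5114), dt=1.0 → body Δ=(0.0983, -0.0640, -0.5114) → world pose (-0.4057, 0.3228, -0.2273)
step 4: ξ=(vx,vy,ωz)=(0.3500, -0.0250, 0.6818), dt=2.0 → body Δ=(0.5315, 0.3719, 1.3636) → world pose (0.1960, 0.5654, 1.1364)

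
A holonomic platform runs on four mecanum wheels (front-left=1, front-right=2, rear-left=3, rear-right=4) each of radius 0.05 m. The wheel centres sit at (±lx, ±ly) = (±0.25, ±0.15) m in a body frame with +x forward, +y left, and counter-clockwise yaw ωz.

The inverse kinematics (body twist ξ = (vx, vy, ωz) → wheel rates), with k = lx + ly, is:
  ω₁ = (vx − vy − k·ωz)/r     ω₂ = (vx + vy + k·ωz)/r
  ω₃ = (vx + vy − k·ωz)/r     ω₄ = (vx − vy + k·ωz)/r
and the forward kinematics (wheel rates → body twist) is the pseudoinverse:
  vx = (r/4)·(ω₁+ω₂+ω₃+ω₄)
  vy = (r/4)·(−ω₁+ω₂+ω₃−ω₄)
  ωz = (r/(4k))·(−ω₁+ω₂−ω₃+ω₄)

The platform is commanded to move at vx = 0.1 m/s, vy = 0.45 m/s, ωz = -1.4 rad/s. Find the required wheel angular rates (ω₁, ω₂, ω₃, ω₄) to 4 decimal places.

(4.2000, -0.2000, 22.2000, -18.2000)

k = lx + ly = 0.25 + 0.15 = 0.4000;  k·ωz = 0.4000·-1.4 = -0.5600
ω₁ (FL) = (vx − vy − k·ωz)/r = 0.2100/0.05 = 4.2000
ω₂ (FR) = (vx + vy + k·ωz)/r = -0.0100/0.05 = -0.2000
ω₃ (RL) = (vx + vy − k·ωz)/r = 1.1100/0.05 = 22.2000
ω₄ (RR) = (vx − vy + k·ωz)/r = -0.9100/0.05 = -18.2000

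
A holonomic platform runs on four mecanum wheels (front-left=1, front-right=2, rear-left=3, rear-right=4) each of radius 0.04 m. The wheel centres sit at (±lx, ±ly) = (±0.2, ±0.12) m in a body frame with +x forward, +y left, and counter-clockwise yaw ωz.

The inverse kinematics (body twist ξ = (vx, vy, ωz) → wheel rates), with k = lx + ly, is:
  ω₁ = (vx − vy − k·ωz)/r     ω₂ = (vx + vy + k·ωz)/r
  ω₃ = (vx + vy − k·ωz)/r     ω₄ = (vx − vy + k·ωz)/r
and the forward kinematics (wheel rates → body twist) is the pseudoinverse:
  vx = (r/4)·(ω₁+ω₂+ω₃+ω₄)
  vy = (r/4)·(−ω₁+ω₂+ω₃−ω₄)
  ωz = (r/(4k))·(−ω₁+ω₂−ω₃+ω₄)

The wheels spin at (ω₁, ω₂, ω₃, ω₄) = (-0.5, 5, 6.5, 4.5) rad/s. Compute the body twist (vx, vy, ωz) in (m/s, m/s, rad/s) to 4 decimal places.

(0.1550, 0.0750, 0.1094)

k = lx + ly = 0.2 + 0.12 = 0.3200
ω₁+ω₂+ω₃+ω₄ = 15.5000  →  vx = (0.04/4)·15.5000 = 0.1550
−ω₁+ω₂+ω₃−ω₄ = 7.5000  →  vy = (0.04/4)·7.5000 = 0.0750
−ω₁+ω₂−ω₃+ω₄ = 3.5000  →  ωz = (0.04/1.2800)·3.5000 = 0.1094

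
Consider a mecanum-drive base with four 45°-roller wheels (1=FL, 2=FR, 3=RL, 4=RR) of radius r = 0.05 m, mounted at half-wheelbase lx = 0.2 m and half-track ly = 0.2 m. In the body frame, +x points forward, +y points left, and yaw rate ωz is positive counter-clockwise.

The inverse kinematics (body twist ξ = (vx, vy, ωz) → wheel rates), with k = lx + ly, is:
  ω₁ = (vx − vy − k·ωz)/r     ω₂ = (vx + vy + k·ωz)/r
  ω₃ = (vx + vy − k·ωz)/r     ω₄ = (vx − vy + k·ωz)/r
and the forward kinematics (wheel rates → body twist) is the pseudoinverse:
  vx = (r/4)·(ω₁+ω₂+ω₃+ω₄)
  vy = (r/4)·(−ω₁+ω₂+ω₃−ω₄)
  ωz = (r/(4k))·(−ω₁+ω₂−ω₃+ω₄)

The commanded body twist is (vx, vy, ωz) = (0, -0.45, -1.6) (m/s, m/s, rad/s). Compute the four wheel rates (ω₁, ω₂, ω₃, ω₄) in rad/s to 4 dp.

k = lx + ly = 0.2 + 0.2 = 0.4000;  k·ωz = 0.4000·-1.6 = -0.6400
ω₁ (FL) = (vx − vy − k·ωz)/r = 1.0900/0.05 = 21.8000
ω₂ (FR) = (vx + vy + k·ωz)/r = -1.0900/0.05 = -21.8000
ω₃ (RL) = (vx + vy − k·ωz)/r = 0.1900/0.05 = 3.8000
ω₄ (RR) = (vx − vy + k·ωz)/r = -0.1900/0.05 = -3.8000

(21.8000, -21.8000, 3.8000, -3.8000)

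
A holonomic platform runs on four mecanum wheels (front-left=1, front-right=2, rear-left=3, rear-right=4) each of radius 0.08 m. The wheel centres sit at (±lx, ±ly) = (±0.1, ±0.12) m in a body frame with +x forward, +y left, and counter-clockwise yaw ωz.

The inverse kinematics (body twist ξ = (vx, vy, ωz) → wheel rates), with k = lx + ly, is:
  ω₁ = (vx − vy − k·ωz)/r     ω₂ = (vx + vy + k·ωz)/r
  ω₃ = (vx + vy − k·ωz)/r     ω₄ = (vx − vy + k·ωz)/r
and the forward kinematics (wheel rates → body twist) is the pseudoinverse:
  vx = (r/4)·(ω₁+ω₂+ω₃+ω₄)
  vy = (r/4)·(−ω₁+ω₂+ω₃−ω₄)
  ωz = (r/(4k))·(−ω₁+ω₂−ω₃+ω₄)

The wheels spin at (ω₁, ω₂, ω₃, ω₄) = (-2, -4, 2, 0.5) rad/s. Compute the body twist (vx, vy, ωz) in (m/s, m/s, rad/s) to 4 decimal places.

k = lx + ly = 0.1 + 0.12 = 0.2200
ω₁+ω₂+ω₃+ω₄ = -3.5000  →  vx = (0.08/4)·-3.5000 = -0.0700
−ω₁+ω₂+ω₃−ω₄ = -0.5000  →  vy = (0.08/4)·-0.5000 = -0.0100
−ω₁+ω₂−ω₃+ω₄ = -3.5000  →  ωz = (0.08/0.8800)·-3.5000 = -0.3182

(-0.0700, -0.0100, -0.3182)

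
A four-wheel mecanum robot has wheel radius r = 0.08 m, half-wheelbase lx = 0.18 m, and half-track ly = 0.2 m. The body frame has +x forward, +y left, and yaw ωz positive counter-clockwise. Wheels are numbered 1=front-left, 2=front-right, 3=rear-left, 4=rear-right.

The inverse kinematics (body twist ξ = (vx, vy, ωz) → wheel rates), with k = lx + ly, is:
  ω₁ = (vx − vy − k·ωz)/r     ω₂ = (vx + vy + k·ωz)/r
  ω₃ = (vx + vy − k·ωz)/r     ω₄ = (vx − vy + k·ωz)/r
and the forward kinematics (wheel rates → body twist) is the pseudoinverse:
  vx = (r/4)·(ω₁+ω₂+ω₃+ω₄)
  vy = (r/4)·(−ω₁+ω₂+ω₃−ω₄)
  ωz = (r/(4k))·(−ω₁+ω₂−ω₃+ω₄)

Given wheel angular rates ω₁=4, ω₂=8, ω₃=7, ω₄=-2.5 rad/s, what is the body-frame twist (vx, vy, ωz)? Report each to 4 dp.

(0.3300, 0.2700, -0.2895)

k = lx + ly = 0.18 + 0.2 = 0.3800
ω₁+ω₂+ω₃+ω₄ = 16.5000  →  vx = (0.08/4)·16.5000 = 0.3300
−ω₁+ω₂+ω₃−ω₄ = 13.5000  →  vy = (0.08/4)·13.5000 = 0.2700
−ω₁+ω₂−ω₃+ω₄ = -5.5000  →  ωz = (0.08/1.5200)·-5.5000 = -0.2895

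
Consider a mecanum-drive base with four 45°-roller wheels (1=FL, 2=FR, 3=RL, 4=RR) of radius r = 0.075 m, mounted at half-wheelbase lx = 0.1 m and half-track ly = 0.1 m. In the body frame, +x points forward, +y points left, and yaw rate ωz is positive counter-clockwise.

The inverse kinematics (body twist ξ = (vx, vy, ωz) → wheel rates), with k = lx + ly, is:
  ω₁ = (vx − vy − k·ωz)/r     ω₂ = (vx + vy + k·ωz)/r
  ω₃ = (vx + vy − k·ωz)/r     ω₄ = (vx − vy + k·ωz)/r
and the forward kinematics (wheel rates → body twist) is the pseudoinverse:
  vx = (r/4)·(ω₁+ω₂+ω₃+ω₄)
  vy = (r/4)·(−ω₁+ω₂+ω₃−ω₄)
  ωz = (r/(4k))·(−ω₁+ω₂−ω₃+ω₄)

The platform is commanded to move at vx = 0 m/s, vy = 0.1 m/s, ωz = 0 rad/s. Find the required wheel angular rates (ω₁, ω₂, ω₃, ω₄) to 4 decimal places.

(-1.3333, 1.3333, 1.3333, -1.3333)

k = lx + ly = 0.1 + 0.1 = 0.2000;  k·ωz = 0.2000·0 = 0.0000
ω₁ (FL) = (vx − vy − k·ωz)/r = -0.1000/0.075 = -1.3333
ω₂ (FR) = (vx + vy + k·ωz)/r = 0.1000/0.075 = 1.3333
ω₃ (RL) = (vx + vy − k·ωz)/r = 0.1000/0.075 = 1.3333
ω₄ (RR) = (vx − vy + k·ωz)/r = -0.1000/0.075 = -1.3333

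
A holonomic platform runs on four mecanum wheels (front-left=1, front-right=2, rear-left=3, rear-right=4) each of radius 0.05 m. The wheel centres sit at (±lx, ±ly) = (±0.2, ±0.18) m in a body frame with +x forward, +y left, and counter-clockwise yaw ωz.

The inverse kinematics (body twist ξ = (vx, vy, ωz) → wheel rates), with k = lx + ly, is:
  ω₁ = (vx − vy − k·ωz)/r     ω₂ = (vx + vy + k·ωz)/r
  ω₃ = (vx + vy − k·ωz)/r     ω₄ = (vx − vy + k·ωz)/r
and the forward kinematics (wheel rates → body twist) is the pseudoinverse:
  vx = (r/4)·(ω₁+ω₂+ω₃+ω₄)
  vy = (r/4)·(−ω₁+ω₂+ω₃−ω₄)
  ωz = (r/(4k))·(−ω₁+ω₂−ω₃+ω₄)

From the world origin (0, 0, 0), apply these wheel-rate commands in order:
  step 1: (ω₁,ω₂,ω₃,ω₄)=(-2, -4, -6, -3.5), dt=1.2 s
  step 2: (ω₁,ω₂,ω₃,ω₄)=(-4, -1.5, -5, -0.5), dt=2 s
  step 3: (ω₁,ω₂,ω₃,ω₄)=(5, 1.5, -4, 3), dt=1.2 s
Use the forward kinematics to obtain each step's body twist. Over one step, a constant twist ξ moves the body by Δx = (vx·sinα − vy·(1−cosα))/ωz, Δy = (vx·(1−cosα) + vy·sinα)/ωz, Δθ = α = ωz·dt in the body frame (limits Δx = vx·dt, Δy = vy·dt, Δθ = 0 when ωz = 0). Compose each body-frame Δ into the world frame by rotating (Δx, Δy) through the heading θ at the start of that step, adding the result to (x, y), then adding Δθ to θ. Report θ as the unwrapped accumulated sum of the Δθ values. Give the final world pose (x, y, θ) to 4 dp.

(-0.3312, -0.2764, 0.6184)

step 1: ξ=(vx,vy,ωz)=(-0.1938, -0.0563, 0.0164), dt=1.2 → body Δ=(-0.2318, -0.0698, 0.0197) → world pose (-0.2318, -0.0698, 0.0197)
step 2: ξ=(vx,vy,ωz)=(-0.1375, -0.0250, 0.2303), dt=2.0 → body Δ=(-0.2541, -0.1105, 0.4605) → world pose (-0.4837, -0.1852, 0.4803)
step 3: ξ=(vx,vy,ωz)=(0.0688, -0.1313, 0.1151), dt=1.2 → body Δ=(0.0931, -0.1513, 0.1382) → world pose (-0.3312, -0.2764, 0.6184)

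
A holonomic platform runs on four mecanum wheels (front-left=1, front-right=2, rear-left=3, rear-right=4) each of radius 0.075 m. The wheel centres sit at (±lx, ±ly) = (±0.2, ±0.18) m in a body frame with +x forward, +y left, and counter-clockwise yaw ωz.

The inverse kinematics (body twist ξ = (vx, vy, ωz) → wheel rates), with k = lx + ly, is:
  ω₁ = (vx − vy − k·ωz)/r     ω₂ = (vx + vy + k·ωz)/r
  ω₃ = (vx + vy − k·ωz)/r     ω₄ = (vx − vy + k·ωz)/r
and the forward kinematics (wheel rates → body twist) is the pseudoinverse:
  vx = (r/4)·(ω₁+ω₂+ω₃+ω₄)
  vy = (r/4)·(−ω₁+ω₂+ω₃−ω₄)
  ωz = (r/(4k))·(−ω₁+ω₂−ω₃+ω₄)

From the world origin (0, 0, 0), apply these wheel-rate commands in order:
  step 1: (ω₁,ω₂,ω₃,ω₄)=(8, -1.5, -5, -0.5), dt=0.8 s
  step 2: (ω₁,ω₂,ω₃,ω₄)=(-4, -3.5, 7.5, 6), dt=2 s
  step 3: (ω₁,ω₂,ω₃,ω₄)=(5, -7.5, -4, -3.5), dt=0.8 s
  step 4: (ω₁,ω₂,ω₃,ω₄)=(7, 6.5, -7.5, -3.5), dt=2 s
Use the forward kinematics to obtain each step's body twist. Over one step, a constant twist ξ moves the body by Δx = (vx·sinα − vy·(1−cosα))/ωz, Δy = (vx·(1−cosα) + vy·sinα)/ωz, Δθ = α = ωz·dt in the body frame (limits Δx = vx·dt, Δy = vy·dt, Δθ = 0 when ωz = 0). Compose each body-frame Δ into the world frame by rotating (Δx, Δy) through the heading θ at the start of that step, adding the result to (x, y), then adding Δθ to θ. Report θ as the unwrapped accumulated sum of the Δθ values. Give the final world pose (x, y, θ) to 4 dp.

step 1: ξ=(vx,vy,ωz)=(0.0187, -0.2625, -0.2467), dt=0.8 → body Δ=(-0.0058, -0.2101, -0.1974) → world pose (-0.0058, -0.2101, -0.1974)
step 2: ξ=(vx,vy,ωz)=(0.1125, 0.0375, -0.0493), dt=2.0 → body Δ=(0.2283, 0.0638, -0.0987) → world pose (0.2307, -0.1923, -0.2961)
step 3: ξ=(vx,vy,ωz)=(-0.1875, -0.2437, -0.5921), dt=0.8 → body Δ=(-0.1898, -0.1529, -0.4737) → world pose (0.0045, -0.2832, -0.7697)
step 4: ξ=(vx,vy,ωz)=(0.0469, -0.0844, 0.1727), dt=2.0 → body Δ=(0.1208, -0.1494, 0.3454) → world pose (-0.0127, -0.4746, -0.4243)

(-0.0127, -0.4746, -0.4243)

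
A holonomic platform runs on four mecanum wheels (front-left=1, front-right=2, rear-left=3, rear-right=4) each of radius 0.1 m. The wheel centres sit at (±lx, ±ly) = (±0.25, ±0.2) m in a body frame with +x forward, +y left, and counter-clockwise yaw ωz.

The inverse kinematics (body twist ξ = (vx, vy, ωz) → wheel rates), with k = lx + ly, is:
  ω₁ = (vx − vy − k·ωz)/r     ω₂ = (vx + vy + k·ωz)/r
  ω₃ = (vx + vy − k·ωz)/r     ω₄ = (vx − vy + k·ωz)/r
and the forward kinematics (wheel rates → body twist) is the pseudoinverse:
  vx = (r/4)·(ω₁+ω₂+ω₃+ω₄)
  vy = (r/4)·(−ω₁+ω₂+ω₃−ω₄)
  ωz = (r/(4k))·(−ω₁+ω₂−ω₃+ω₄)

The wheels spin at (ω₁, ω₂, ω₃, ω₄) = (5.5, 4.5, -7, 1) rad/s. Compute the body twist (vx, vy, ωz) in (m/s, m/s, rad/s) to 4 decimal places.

k = lx + ly = 0.25 + 0.2 = 0.4500
ω₁+ω₂+ω₃+ω₄ = 4.0000  →  vx = (0.1/4)·4.0000 = 0.1000
−ω₁+ω₂+ω₃−ω₄ = -9.0000  →  vy = (0.1/4)·-9.0000 = -0.2250
−ω₁+ω₂−ω₃+ω₄ = 7.0000  →  ωz = (0.1/1.8000)·7.0000 = 0.3889

(0.1000, -0.2250, 0.3889)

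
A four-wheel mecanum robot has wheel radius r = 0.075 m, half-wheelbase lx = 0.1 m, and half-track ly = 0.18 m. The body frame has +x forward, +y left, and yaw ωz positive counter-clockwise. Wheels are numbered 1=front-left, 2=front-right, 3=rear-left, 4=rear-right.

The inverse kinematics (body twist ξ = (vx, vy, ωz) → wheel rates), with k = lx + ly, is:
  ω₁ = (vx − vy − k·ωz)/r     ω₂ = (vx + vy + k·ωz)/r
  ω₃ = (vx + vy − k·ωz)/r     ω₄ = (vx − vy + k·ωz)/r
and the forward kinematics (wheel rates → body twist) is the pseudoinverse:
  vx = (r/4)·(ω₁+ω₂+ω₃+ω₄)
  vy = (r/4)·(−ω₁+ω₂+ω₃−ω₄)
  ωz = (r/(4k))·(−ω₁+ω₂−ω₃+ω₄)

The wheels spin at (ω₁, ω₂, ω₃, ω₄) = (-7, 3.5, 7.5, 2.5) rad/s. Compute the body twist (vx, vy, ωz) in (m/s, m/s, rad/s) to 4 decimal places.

(0.1219, 0.2906, 0.3683)

k = lx + ly = 0.1 + 0.18 = 0.2800
ω₁+ω₂+ω₃+ω₄ = 6.5000  →  vx = (0.075/4)·6.5000 = 0.1219
−ω₁+ω₂+ω₃−ω₄ = 15.5000  →  vy = (0.075/4)·15.5000 = 0.2906
−ω₁+ω₂−ω₃+ω₄ = 5.5000  →  ωz = (0.075/1.1200)·5.5000 = 0.3683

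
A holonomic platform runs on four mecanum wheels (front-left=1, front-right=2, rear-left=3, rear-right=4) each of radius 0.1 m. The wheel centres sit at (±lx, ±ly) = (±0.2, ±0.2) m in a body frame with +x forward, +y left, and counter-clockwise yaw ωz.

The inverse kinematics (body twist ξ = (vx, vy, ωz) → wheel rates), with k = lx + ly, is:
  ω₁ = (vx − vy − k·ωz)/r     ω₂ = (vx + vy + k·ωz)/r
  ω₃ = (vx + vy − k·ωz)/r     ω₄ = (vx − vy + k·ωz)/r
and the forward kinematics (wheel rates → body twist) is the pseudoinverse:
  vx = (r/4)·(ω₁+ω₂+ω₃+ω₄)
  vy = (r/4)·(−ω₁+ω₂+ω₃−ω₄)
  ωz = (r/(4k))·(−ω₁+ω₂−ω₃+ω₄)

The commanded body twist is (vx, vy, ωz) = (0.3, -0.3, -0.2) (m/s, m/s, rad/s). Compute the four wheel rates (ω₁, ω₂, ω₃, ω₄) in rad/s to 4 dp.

(6.8000, -0.8000, 0.8000, 5.2000)

k = lx + ly = 0.2 + 0.2 = 0.4000;  k·ωz = 0.4000·-0.2 = -0.0800
ω₁ (FL) = (vx − vy − k·ωz)/r = 0.6800/0.1 = 6.8000
ω₂ (FR) = (vx + vy + k·ωz)/r = -0.0800/0.1 = -0.8000
ω₃ (RL) = (vx + vy − k·ωz)/r = 0.0800/0.1 = 0.8000
ω₄ (RR) = (vx − vy + k·ωz)/r = 0.5200/0.1 = 5.2000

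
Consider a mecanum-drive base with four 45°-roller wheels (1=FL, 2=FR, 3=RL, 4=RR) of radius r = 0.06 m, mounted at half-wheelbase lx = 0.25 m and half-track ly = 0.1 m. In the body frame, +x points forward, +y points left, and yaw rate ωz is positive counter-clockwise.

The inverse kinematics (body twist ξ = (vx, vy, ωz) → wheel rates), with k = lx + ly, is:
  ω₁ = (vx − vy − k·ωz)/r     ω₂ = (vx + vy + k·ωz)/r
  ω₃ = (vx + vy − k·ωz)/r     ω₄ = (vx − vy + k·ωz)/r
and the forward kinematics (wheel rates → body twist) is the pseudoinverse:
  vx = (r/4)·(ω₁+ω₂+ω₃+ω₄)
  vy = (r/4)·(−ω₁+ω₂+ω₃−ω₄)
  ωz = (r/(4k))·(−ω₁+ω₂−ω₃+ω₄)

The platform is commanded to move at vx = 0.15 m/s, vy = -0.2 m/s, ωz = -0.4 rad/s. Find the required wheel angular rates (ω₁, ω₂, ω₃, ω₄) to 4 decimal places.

k = lx + ly = 0.25 + 0.1 = 0.3500;  k·ωz = 0.3500·-0.4 = -0.1400
ω₁ (FL) = (vx − vy − k·ωz)/r = 0.4900/0.06 = 8.1667
ω₂ (FR) = (vx + vy + k·ωz)/r = -0.1900/0.06 = -3.1667
ω₃ (RL) = (vx + vy − k·ωz)/r = 0.0900/0.06 = 1.5000
ω₄ (RR) = (vx − vy + k·ωz)/r = 0.2100/0.06 = 3.5000

(8.1667, -3.1667, 1.5000, 3.5000)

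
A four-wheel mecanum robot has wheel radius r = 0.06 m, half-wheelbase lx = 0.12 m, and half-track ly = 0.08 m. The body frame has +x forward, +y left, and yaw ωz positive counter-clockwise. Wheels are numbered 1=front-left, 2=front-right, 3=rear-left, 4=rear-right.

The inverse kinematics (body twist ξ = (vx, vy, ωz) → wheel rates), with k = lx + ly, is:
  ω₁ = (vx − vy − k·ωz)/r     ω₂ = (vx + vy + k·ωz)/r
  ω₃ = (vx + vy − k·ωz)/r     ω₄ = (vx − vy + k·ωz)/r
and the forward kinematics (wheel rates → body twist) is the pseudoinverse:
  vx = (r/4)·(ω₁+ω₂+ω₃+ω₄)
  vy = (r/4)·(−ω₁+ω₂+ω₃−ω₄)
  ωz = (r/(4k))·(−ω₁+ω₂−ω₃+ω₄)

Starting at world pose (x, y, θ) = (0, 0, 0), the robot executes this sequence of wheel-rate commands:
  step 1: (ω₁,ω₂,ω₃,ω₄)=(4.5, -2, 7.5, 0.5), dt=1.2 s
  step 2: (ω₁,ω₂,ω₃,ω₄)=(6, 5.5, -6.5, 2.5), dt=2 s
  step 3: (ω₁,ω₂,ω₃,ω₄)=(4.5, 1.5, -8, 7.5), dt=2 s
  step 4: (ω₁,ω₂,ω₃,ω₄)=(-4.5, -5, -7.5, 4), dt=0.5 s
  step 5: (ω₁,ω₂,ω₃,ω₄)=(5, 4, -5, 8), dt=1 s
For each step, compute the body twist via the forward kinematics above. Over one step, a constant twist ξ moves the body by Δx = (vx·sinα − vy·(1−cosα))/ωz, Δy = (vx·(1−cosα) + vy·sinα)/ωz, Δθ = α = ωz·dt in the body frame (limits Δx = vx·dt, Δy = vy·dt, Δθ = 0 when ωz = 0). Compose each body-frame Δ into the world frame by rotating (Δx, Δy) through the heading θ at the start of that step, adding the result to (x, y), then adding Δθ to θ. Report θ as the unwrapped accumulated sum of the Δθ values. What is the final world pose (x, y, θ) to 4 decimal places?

(0.6914, -0.3551, 3.2475)

step 1: ξ=(vx,vy,ωz)=(0.1575, 0.0075, -1.0125), dt=1.2 → body Δ=(0.1506, -0.0944, -1.2150) → world pose (0.1506, -0.0944, -1.2150)
step 2: ξ=(vx,vy,ωz)=(0.1125, -0.1425, 0.6375), dt=2.0 → body Δ=(0.3272, -0.0888, 1.2750) → world pose (0.1814, -0.4320, 0.0600)
step 3: ξ=(vx,vy,ωz)=(0.0825, -0.2775, 0.9375), dt=2.0 → body Δ=(0.4686, -0.1681, 1.8750) → world pose (0.6592, -0.5717, 1.9350)
step 4: ξ=(vx,vy,ωz)=(-0.1950, -0.1800, 0.8250), dt=0.5 → body Δ=(-0.0765, -0.1073, 0.4125) → world pose (0.7867, -0.6049, 2.3475)
step 5: ξ=(vx,vy,ωz)=(0.1800, -0.2100, 0.9000), dt=1.0 → body Δ=(0.2450, -0.1071, 0.9000) → world pose (0.6914, -0.3551, 3.2475)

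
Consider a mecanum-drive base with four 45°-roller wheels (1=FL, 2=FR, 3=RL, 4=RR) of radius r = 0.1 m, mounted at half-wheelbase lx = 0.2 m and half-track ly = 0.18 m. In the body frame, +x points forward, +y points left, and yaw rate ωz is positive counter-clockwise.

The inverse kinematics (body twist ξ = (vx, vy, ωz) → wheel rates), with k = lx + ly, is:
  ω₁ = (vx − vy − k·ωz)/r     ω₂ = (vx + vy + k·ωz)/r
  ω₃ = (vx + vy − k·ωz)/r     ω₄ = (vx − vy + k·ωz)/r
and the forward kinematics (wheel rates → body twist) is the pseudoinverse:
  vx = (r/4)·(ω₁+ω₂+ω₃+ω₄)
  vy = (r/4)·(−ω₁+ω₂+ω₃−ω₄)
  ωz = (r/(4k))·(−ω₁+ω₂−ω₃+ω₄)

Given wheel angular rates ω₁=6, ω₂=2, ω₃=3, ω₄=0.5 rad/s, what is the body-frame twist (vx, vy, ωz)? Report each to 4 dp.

k = lx + ly = 0.2 + 0.18 = 0.3800
ω₁+ω₂+ω₃+ω₄ = 11.5000  →  vx = (0.1/4)·11.5000 = 0.2875
−ω₁+ω₂+ω₃−ω₄ = -1.5000  →  vy = (0.1/4)·-1.5000 = -0.0375
−ω₁+ω₂−ω₃+ω₄ = -6.5000  →  ωz = (0.1/1.5200)·-6.5000 = -0.4276

(0.2875, -0.0375, -0.4276)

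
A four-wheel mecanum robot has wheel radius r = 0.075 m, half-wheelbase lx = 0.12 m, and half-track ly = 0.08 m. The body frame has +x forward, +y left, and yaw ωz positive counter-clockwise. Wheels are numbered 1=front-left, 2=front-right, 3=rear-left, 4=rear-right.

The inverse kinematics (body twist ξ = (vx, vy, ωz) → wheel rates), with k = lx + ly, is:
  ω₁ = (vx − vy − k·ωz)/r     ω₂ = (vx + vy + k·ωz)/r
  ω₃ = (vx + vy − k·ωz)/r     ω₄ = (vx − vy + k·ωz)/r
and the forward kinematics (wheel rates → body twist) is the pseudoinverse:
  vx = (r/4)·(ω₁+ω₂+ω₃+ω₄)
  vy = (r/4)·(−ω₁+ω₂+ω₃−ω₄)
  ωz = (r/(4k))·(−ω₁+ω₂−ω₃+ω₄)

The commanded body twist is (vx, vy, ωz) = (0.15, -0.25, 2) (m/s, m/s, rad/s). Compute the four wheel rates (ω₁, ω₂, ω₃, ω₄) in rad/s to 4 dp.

k = lx + ly = 0.12 + 0.08 = 0.2000;  k·ωz = 0.2000·2 = 0.4000
ω₁ (FL) = (vx − vy − k·ωz)/r = 0.0000/0.075 = 0.0000
ω₂ (FR) = (vx + vy + k·ωz)/r = 0.3000/0.075 = 4.0000
ω₃ (RL) = (vx + vy − k·ωz)/r = -0.5000/0.075 = -6.6667
ω₄ (RR) = (vx − vy + k·ωz)/r = 0.8000/0.075 = 10.6667

(0.0000, 4.0000, -6.6667, 10.6667)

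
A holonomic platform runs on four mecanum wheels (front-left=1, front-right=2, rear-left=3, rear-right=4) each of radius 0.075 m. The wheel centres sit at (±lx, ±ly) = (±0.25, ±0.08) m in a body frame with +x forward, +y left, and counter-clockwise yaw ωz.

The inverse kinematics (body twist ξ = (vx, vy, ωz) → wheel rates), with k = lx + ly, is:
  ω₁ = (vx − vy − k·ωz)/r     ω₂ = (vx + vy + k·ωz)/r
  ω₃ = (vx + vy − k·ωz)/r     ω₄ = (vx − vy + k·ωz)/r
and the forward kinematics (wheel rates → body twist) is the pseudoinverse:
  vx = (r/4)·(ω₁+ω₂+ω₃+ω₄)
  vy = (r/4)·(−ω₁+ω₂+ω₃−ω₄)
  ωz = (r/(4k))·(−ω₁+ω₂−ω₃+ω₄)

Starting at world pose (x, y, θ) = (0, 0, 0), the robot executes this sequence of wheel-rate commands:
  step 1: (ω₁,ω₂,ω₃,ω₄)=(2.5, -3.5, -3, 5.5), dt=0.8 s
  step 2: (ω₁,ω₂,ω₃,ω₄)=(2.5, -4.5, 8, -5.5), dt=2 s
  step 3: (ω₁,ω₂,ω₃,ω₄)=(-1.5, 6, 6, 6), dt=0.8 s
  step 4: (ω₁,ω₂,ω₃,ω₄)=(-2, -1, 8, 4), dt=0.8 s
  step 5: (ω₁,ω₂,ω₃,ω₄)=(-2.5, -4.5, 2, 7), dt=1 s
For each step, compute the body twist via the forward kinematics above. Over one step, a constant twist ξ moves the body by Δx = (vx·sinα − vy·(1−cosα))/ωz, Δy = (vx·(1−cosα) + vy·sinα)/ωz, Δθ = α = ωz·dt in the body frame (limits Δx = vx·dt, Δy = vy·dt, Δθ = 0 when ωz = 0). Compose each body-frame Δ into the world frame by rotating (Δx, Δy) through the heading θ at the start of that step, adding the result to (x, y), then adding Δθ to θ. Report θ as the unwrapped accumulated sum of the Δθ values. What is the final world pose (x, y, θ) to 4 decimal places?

step 1: ξ=(vx,vy,ωz)=(0.0281, -0.2719, 0.1420), dt=0.8 → body Δ=(0.0348, -0.2158, 0.1136) → world pose (0.0348, -0.2158, 0.1136)
step 2: ξ=(vx,vy,ωz)=(0.0094, 0.1219, -1.1648), dt=2.0 → body Δ=(0.1825, 0.0623, -2.3295) → world pose (0.2090, -0.1331, -2.2159)
step 3: ξ=(vx,vy,ωz)=(0.3094, 0.1406, 0.4261), dt=0.8 → body Δ=(0.2237, 0.1521, 0.3409) → world pose (0.1960, -0.4034, -1.8750)
step 4: ξ=(vx,vy,ωz)=(0.1687, 0.0938, -0.1705), dt=0.8 → body Δ=(0.1397, 0.0656, -0.1364) → world pose (0.2168, -0.5563, -2.0114)
step 5: ξ=(vx,vy,ωz)=(0.0375, -0.1313, 0.1705), dt=1.0 → body Δ=(0.0485, -0.1274, 0.1705) → world pose (0.0808, -0.5458, -1.8409)

(0.0808, -0.5458, -1.8409)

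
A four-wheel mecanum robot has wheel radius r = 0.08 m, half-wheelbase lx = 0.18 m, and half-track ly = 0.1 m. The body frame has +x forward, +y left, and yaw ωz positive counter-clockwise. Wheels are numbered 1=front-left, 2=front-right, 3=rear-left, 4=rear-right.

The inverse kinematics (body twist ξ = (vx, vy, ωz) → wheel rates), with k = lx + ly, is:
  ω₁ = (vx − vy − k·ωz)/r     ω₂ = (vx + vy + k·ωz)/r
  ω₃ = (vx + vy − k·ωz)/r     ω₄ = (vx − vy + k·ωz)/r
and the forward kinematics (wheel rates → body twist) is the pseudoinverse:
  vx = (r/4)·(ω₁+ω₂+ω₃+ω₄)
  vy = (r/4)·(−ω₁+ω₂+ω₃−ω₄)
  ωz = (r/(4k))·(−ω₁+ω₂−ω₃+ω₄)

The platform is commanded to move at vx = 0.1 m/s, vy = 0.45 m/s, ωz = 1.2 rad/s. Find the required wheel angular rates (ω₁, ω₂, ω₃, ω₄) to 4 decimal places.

(-8.5750, 11.0750, 2.6750, -0.1750)

k = lx + ly = 0.18 + 0.1 = 0.2800;  k·ωz = 0.2800·1.2 = 0.3360
ω₁ (FL) = (vx − vy − k·ωz)/r = -0.6860/0.08 = -8.5750
ω₂ (FR) = (vx + vy + k·ωz)/r = 0.8860/0.08 = 11.0750
ω₃ (RL) = (vx + vy − k·ωz)/r = 0.2140/0.08 = 2.6750
ω₄ (RR) = (vx − vy + k·ωz)/r = -0.0140/0.08 = -0.1750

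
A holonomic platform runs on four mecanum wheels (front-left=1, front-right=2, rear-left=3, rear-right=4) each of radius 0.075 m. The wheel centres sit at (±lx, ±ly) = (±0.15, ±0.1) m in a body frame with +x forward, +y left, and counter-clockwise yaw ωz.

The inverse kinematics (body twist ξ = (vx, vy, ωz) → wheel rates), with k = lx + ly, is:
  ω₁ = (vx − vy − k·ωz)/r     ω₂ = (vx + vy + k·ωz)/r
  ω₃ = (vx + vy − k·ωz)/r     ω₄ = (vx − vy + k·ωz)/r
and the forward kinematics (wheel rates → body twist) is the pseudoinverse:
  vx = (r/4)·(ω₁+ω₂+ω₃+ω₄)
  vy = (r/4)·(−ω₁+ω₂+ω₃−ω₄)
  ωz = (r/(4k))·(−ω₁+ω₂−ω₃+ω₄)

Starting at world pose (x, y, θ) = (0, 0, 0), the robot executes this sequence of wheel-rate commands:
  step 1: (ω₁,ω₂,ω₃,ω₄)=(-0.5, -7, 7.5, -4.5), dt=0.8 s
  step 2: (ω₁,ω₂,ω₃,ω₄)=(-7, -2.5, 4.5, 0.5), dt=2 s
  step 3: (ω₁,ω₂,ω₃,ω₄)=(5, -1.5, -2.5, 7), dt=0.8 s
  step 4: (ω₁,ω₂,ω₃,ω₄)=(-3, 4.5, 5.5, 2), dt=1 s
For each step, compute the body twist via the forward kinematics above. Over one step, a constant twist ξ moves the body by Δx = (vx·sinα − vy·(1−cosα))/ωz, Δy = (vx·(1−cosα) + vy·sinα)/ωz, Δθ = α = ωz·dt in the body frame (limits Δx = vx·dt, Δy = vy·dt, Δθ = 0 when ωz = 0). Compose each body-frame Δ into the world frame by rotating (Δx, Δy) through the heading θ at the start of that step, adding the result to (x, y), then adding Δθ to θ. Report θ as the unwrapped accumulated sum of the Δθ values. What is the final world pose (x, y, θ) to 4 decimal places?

step 1: ξ=(vx,vy,ωz)=(-0.0844, 0.1031, -1.3875), dt=0.8 → body Δ=(-0.0132, 0.1003, -1.1100) → world pose (-0.0132, 0.1003, -1.1100)
step 2: ξ=(vx,vy,ωz)=(-0.0844, 0.1594, 0.0375), dt=2.0 → body Δ=(-0.1805, 0.3121, 0.0750) → world pose (0.1861, 0.4008, -1.0350)
step 3: ξ=(vx,vy,ωz)=(0.1500, -0.3000, 0.2250), dt=0.8 → body Δ=(0.1409, -0.2279, 0.1800) → world pose (0.0620, 0.1633, -0.8550)
step 4: ξ=(vx,vy,ωz)=(0.1687, 0.2062, 0.3000), dt=1.0 → body Δ=(0.1355, 0.2283, 0.3000) → world pose (0.3232, 0.2109, -0.5550)

(0.3232, 0.2109, -0.5550)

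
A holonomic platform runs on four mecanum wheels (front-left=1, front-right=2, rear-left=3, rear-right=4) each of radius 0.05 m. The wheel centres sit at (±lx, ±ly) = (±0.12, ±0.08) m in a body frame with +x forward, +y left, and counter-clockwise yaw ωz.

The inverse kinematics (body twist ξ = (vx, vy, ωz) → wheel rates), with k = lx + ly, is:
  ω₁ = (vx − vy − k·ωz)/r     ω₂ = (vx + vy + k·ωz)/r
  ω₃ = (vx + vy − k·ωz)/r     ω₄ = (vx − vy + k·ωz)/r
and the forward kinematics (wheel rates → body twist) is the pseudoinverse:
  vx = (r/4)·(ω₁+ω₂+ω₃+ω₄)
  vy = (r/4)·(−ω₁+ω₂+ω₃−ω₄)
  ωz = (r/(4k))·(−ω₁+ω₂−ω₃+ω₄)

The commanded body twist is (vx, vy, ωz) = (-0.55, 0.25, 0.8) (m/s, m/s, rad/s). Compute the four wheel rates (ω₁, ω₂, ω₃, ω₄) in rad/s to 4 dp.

k = lx + ly = 0.12 + 0.08 = 0.2000;  k·ωz = 0.2000·0.8 = 0.1600
ω₁ (FL) = (vx − vy − k·ωz)/r = -0.9600/0.05 = -19.2000
ω₂ (FR) = (vx + vy + k·ωz)/r = -0.1400/0.05 = -2.8000
ω₃ (RL) = (vx + vy − k·ωz)/r = -0.4600/0.05 = -9.2000
ω₄ (RR) = (vx − vy + k·ωz)/r = -0.6400/0.05 = -12.8000

(-19.2000, -2.8000, -9.2000, -12.8000)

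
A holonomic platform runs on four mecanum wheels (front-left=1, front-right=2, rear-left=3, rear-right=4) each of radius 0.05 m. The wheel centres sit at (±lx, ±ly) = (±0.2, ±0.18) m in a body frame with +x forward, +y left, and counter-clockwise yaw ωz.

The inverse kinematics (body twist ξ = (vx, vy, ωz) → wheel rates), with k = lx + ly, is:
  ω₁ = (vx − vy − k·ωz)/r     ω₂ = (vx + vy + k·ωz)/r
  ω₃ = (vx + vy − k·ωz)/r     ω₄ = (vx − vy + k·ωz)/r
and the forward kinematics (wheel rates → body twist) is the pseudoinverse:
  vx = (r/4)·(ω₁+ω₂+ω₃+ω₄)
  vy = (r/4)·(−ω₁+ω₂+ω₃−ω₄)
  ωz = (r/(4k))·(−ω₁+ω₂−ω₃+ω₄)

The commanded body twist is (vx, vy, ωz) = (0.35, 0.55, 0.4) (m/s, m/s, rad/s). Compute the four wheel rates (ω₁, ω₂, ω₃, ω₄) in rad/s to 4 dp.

k = lx + ly = 0.2 + 0.18 = 0.3800;  k·ωz = 0.3800·0.4 = 0.1520
ω₁ (FL) = (vx − vy − k·ωz)/r = -0.3520/0.05 = -7.0400
ω₂ (FR) = (vx + vy + k·ωz)/r = 1.0520/0.05 = 21.0400
ω₃ (RL) = (vx + vy − k·ωz)/r = 0.7480/0.05 = 14.9600
ω₄ (RR) = (vx − vy + k·ωz)/r = -0.0480/0.05 = -0.9600

(-7.0400, 21.0400, 14.9600, -0.9600)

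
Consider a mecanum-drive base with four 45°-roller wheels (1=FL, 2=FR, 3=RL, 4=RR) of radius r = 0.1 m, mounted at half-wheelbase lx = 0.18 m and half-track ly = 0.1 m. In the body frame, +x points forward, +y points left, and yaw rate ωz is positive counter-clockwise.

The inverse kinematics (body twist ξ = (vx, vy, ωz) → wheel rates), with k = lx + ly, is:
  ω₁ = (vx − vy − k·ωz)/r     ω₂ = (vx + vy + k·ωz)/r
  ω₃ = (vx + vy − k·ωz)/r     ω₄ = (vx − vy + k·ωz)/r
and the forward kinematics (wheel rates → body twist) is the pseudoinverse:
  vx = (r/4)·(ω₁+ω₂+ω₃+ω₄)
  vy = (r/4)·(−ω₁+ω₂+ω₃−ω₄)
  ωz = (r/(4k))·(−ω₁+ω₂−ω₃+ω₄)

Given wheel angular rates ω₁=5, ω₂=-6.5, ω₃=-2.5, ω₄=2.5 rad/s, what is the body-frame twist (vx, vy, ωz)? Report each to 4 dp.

k = lx + ly = 0.18 + 0.1 = 0.2800
ω₁+ω₂+ω₃+ω₄ = -1.5000  →  vx = (0.1/4)·-1.5000 = -0.0375
−ω₁+ω₂+ω₃−ω₄ = -16.5000  →  vy = (0.1/4)·-16.5000 = -0.4125
−ω₁+ω₂−ω₃+ω₄ = -6.5000  →  ωz = (0.1/1.1200)·-6.5000 = -0.5804

(-0.0375, -0.4125, -0.5804)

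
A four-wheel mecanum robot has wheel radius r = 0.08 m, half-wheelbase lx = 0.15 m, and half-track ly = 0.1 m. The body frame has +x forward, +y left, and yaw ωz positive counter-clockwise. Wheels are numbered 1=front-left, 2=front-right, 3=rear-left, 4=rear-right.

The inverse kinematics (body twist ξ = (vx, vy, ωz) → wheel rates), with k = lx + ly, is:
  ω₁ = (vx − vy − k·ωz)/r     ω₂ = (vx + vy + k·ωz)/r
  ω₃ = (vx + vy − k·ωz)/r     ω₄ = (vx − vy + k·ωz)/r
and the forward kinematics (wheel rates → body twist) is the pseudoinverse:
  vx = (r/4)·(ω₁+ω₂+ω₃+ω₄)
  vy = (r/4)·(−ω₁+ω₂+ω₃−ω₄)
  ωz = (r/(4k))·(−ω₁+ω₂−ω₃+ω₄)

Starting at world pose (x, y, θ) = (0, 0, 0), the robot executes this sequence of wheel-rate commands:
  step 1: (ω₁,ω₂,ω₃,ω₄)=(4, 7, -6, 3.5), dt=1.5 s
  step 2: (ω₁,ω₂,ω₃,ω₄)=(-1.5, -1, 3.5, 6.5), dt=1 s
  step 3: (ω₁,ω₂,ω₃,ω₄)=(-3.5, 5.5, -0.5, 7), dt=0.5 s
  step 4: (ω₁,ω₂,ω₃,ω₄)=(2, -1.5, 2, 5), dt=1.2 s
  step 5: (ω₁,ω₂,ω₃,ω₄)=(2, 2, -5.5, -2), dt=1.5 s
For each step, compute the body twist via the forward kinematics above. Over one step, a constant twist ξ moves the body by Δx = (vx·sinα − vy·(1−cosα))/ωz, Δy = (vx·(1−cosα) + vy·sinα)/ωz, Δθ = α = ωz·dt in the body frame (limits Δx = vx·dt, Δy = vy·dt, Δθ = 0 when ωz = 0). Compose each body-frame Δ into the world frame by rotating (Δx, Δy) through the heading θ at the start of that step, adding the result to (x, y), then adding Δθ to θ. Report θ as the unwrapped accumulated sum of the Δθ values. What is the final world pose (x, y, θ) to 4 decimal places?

(0.3861, 0.5170, 2.8120)

step 1: ξ=(vx,vy,ωz)=(0.1700, -0.1300, 1.0000), dt=1.5 → body Δ=(0.2904, 0.0283, 1.5000) → world pose (0.2904, 0.0283, 1.5000)
step 2: ξ=(vx,vy,ωz)=(0.1500, -0.0500, 0.2800), dt=1.0 → body Δ=(0.1550, -0.0285, 0.2800) → world pose (0.3298, 0.1809, 1.7800)
step 3: ξ=(vx,vy,ωz)=(0.1700, 0.0300, 1.3200), dt=0.5 → body Δ=(0.0742, 0.0410, 0.6600) → world pose (0.2743, 0.2450, 2.4400)
step 4: ξ=(vx,vy,ωz)=(0.1500, -0.1300, -0.0400), dt=1.2 → body Δ=(0.1762, -0.1603, -0.0480) → world pose (0.2431, 0.4811, 2.3920)
step 5: ξ=(vx,vy,ωz)=(-0.0700, -0.0700, 0.2800), dt=1.5 → body Δ=(-0.0802, -0.1237, 0.4200) → world pose (0.3861, 0.5170, 2.8120)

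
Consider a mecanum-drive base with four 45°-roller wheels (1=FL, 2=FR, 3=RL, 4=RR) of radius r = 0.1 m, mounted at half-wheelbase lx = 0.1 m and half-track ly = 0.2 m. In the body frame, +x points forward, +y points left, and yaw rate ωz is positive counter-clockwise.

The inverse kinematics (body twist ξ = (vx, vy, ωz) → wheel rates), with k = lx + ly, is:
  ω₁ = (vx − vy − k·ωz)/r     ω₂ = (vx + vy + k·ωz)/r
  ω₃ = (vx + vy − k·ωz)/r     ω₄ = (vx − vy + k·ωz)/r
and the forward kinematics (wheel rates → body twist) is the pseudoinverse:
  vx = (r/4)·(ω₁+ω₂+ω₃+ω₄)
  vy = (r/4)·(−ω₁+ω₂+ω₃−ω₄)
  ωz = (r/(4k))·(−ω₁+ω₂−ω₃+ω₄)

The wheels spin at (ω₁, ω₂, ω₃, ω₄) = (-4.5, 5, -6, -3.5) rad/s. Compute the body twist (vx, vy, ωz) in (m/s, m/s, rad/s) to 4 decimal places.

(-0.2250, 0.1750, 1.0000)

k = lx + ly = 0.1 + 0.2 = 0.3000
ω₁+ω₂+ω₃+ω₄ = -9.0000  →  vx = (0.1/4)·-9.0000 = -0.2250
−ω₁+ω₂+ω₃−ω₄ = 7.0000  →  vy = (0.1/4)·7.0000 = 0.1750
−ω₁+ω₂−ω₃+ω₄ = 12.0000  →  ωz = (0.1/1.2000)·12.0000 = 1.0000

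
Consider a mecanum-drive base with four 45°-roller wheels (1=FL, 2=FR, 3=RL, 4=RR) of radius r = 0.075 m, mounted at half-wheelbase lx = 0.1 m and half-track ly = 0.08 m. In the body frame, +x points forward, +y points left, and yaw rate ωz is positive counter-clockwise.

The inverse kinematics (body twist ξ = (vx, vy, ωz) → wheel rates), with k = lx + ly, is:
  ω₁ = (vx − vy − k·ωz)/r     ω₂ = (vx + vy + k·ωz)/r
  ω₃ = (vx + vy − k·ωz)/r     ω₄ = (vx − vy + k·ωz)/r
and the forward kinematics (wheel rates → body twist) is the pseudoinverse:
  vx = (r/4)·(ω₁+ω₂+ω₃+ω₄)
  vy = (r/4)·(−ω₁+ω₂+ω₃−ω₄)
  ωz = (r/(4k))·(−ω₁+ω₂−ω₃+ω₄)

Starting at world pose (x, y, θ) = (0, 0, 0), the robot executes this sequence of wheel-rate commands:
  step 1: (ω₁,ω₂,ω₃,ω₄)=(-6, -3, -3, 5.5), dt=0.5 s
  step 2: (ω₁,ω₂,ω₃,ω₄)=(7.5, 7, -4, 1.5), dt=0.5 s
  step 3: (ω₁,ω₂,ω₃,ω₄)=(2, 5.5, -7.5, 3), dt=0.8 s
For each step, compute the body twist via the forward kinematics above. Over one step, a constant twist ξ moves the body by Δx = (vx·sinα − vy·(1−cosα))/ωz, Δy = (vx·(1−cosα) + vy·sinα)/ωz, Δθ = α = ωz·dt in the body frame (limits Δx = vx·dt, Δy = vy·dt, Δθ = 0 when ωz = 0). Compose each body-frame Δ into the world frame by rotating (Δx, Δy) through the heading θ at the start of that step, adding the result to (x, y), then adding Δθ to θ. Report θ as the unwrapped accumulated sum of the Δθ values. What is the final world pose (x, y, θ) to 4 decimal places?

(0.1824, -0.0039, 2.0260)

step 1: ξ=(vx,vy,ωz)=(-0.1219, -0.1031, 1.1979), dt=0.5 → body Δ=(-0.0424, -0.0662, 0.5990) → world pose (-0.0424, -0.0662, 0.5990)
step 2: ξ=(vx,vy,ωz)=(0.2250, -0.1125, 0.5208), dt=0.5 → body Δ=(0.1185, -0.0411, 0.2604) → world pose (0.0787, -0.0333, 0.8594)
step 3: ξ=(vx,vy,ωz)=(0.0562, -0.1313, 1.4583), dt=0.8 → body Δ=(0.0901, -0.0593, 1.1667) → world pose (0.1824, -0.0039, 2.0260)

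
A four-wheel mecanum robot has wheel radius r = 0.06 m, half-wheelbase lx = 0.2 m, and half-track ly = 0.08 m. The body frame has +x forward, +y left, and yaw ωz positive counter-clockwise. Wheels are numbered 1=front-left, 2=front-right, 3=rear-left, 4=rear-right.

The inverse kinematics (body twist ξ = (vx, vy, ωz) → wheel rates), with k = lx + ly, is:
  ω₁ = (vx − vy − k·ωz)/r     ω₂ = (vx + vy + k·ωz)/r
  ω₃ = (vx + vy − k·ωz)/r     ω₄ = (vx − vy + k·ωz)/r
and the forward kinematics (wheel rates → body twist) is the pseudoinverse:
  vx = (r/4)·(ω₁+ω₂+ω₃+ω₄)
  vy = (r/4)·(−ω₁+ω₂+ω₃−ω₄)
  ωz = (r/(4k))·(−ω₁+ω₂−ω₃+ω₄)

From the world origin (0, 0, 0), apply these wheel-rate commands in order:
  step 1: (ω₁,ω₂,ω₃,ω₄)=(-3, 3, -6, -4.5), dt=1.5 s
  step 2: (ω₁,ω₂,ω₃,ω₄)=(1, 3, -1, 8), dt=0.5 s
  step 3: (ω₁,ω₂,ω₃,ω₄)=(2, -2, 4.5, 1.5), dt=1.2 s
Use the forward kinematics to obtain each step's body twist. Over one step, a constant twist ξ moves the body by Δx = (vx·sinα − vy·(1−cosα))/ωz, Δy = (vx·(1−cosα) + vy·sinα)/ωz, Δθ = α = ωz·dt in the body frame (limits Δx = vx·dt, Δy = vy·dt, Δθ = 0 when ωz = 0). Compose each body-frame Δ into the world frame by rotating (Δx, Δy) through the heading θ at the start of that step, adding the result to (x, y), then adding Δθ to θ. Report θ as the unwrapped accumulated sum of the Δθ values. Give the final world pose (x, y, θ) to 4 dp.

step 1: ξ=(vx,vy,ωz)=(-0.1575, 0.0675, 0.4018), dt=1.5 → body Δ=(-0.2518, 0.0262, 0.6027) → world pose (-0.2518, 0.0262, 0.6027)
step 2: ξ=(vx,vy,ωz)=(0.1650, -0.1050, 0.5893), dt=0.5 → body Δ=(0.0890, -0.0397, 0.2946) → world pose (-0.1560, 0.0439, 0.8973)
step 3: ξ=(vx,vy,ωz)=(0.0900, -0.0150, -0.3750), dt=1.2 → body Δ=(0.1004, -0.0413, -0.4500) → world pose (-0.0611, 0.0967, 0.4473)

(-0.0611, 0.0967, 0.4473)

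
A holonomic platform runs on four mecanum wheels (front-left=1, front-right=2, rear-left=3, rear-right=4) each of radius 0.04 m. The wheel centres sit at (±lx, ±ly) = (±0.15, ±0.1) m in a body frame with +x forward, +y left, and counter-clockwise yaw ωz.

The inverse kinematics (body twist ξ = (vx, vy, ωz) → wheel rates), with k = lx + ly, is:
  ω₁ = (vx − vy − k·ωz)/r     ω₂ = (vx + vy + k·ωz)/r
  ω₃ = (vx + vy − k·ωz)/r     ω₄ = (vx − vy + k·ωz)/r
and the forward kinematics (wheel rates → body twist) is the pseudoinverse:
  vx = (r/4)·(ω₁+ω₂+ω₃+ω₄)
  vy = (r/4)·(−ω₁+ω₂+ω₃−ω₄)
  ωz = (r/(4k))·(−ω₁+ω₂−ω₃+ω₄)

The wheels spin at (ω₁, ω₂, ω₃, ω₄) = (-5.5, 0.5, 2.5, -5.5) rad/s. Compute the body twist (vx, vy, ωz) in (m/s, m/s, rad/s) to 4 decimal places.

k = lx + ly = 0.15 + 0.1 = 0.2500
ω₁+ω₂+ω₃+ω₄ = -8.0000  →  vx = (0.04/4)·-8.0000 = -0.0800
−ω₁+ω₂+ω₃−ω₄ = 14.0000  →  vy = (0.04/4)·14.0000 = 0.1400
−ω₁+ω₂−ω₃+ω₄ = -2.0000  →  ωz = (0.04/1.0000)·-2.0000 = -0.0800

(-0.0800, 0.1400, -0.0800)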